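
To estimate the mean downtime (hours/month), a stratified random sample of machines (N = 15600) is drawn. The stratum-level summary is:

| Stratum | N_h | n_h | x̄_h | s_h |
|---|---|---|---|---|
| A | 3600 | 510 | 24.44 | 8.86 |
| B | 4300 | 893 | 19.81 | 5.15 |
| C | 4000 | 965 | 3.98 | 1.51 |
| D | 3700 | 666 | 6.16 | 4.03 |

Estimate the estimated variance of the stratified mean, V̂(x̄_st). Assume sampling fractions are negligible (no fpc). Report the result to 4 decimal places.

V̂(x̄_st) = Σ W_h² s_h²/n_h, with W_h = N_h/N and N = 15600:
  stratum A: (3600/15600)²·8.86²/510 = 0.00819696
  stratum B: (4300/15600)²·5.15²/893 = 0.00225658
  stratum C: (4000/15600)²·1.51²/965 = 0.000155345
  stratum D: (3700/15600)²·4.03²/666 = 0.0013718
V̂(x̄_st) = 0.0119807

V̂(x̄_st) ≈ 0.0120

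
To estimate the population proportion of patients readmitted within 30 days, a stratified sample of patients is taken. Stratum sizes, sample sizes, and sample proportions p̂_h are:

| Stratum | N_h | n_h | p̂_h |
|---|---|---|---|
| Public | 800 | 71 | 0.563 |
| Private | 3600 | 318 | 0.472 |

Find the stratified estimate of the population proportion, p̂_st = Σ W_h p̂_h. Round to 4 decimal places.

p̂_st ≈ 0.4885

N = 4400; stratum weights W_h = N_h/N.
p̂_st = Σ W_h p̂_h = (800·0.563 + 3600·0.472)/4400 = 0.48855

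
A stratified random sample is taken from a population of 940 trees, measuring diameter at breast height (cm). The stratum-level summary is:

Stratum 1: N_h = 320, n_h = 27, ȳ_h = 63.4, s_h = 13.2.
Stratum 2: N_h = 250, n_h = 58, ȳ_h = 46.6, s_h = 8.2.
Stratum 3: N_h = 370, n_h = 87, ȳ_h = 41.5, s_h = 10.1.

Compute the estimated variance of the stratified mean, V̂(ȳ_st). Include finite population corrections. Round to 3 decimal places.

V̂(ȳ_st) ≈ 0.887

V̂(ȳ_st) = Σ W_h² (1 − n_h/N_h) s_h²/n_h, with W_h = N_h/N and N = 940:
  stratum 1: (320/940)²·(1 − 27/320)·13.2²/27 = 0.684772
  stratum 2: (250/940)²·(1 − 58/250)·8.2²/58 = 0.0629775
  stratum 3: (370/940)²·(1 − 87/370)·10.1²/87 = 0.138949
V̂(ȳ_st) = 0.886699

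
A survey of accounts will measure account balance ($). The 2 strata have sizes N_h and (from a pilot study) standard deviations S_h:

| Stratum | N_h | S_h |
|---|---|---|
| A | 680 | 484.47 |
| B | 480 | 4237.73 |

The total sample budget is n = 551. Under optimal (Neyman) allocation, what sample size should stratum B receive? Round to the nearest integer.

474

Neyman allocation: n_h = n · N_h S_h / Σ N_i S_i, with n = 551.
  stratum A: N_h·S_h = 680·484.47 = 329439.60
  stratum B: N_h·S_h = 480·4237.73 = 2034110.40
Σ N_h S_h = 2363550.00
n for stratum B = 551·2034110.40/2363550.00 = 474.200 → 474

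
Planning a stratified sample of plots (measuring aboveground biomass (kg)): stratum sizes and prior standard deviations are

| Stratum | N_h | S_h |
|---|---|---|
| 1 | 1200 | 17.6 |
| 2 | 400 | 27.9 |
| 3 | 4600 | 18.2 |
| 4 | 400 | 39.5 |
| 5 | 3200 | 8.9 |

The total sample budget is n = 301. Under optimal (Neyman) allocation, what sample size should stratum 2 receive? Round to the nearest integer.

Neyman allocation: n_h = n · N_h S_h / Σ N_i S_i, with n = 301.
  stratum 1: N_h·S_h = 1200·17.6 = 21120.00
  stratum 2: N_h·S_h = 400·27.9 = 11160.00
  stratum 3: N_h·S_h = 4600·18.2 = 83720.00
  stratum 4: N_h·S_h = 400·39.5 = 15800.00
  stratum 5: N_h·S_h = 3200·8.9 = 28480.00
Σ N_h S_h = 160280.00
n for stratum 2 = 301·11160.00/160280.00 = 20.958 → 21

21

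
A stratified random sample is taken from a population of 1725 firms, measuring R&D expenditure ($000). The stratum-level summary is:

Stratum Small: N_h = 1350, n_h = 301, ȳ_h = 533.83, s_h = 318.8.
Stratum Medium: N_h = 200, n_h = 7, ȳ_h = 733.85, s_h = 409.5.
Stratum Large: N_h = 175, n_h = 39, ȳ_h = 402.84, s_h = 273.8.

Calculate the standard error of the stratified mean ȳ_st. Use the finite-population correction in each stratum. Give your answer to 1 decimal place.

V̂(ȳ_st) = Σ W_h² (1 − n_h/N_h) s_h²/n_h, with W_h = N_h/N and N = 1725:
  stratum Small: (1350/1725)²·(1 − 301/1350)·318.8²/301 = 160.695
  stratum Medium: (200/1725)²·(1 − 7/200)·409.5²/7 = 310.756
  stratum Large: (175/1725)²·(1 − 39/175)·273.8²/39 = 15.3745
V̂(ȳ_st) = 486.825
SE(ȳ_st) = √486.825 = 22.0641

SE(ȳ_st) ≈ 22.1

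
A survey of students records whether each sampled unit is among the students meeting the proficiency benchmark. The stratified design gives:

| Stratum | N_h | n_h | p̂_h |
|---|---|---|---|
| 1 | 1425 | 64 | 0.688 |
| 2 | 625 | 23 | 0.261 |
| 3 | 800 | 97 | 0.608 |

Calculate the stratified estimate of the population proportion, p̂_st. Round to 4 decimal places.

p̂_st ≈ 0.5719

N = 2850; stratum weights W_h = N_h/N.
p̂_st = Σ W_h p̂_h = (1425·0.688 + 625·0.261 + 800·0.608)/2850 = 0.57190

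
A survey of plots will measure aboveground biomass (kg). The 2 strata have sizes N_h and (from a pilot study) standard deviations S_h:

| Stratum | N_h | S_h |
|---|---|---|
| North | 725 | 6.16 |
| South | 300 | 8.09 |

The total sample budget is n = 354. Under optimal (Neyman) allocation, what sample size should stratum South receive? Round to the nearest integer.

125

Neyman allocation: n_h = n · N_h S_h / Σ N_i S_i, with n = 354.
  stratum North: N_h·S_h = 725·6.16 = 4466.00
  stratum South: N_h·S_h = 300·8.09 = 2427.00
Σ N_h S_h = 6893.00
n for stratum South = 354·2427.00/6893.00 = 124.642 → 125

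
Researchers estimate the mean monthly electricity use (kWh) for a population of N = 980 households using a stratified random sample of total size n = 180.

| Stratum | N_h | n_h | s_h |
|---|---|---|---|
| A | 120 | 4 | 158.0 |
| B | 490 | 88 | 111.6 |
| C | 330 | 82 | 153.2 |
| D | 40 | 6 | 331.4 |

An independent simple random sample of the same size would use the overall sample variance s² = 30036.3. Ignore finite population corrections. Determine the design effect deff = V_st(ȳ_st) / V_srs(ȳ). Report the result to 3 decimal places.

V̂(ȳ_st) = Σ W_h² s_h²/n_h, with W_h = N_h/N and N = 980:
  stratum A: (120/980)²·158.0²/4 = 93.576
  stratum B: (490/980)²·111.6²/88 = 35.3823
  stratum C: (330/980)²·153.2²/82 = 32.4548
  stratum D: (40/980)²·331.4²/6 = 30.4945
V_st = 191.908
V_srs = s²/n = 30036.3/180 = 166.868
deff = V_st / V_srs = 191.908/166.868 = 1.1501

deff ≈ 1.150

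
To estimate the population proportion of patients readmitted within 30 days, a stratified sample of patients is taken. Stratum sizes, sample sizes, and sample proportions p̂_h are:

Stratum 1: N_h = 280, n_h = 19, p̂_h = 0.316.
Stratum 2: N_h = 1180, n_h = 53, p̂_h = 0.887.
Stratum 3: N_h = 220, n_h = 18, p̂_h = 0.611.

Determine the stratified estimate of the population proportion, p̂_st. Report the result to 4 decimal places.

N = 1680; stratum weights W_h = N_h/N.
p̂_st = Σ W_h p̂_h = (280·0.316 + 1180·0.887 + 220·0.611)/1680 = 0.75569

p̂_st ≈ 0.7557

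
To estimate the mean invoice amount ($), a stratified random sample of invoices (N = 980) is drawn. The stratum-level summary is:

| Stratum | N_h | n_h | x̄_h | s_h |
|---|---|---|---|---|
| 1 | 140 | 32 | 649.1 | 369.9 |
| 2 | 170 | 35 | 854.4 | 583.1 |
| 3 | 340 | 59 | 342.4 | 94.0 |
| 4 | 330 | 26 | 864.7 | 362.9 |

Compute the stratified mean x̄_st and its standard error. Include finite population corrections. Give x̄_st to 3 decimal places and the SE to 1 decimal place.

x̄_st ≈ 650.907, SE ≈ 29.0

x̄_st = Σ W_h x̄_h = (140·649.1 + 170·854.4 + 340·342.4 + 330·864.7)/980 = 650.90714
V̂(x̄_st) = Σ W_h² (1 − n_h/N_h) s_h²/n_h, with W_h = N_h/N and N = 980:
  stratum 1: (140/980)²·(1 − 32/140)·369.9²/32 = 67.316
  stratum 2: (170/980)²·(1 − 35/170)·583.1²/35 = 232.139
  stratum 3: (340/980)²·(1 − 59/340)·94.0²/59 = 14.8983
  stratum 4: (330/980)²·(1 − 26/330)·362.9²/26 = 529.098
V̂(x̄_st) = 843.451
SE(x̄_st) = √843.451 = 29.0422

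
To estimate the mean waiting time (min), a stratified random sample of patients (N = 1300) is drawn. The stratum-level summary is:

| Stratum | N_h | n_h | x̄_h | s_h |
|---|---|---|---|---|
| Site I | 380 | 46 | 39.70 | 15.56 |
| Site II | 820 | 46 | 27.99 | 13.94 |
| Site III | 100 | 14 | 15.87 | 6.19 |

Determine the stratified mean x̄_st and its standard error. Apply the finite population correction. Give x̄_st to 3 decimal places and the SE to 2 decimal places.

x̄_st = Σ W_h x̄_h = (380·39.70 + 820·27.99 + 100·15.87)/1300 = 30.48062
V̂(x̄_st) = Σ W_h² (1 − n_h/N_h) s_h²/n_h, with W_h = N_h/N and N = 1300:
  stratum Site I: (380/1300)²·(1 − 46/380)·15.56²/46 = 0.39528
  stratum Site II: (820/1300)²·(1 − 46/820)·13.94²/46 = 1.58648
  stratum Site III: (100/1300)²·(1 − 14/100)·6.19²/14 = 0.0139272
V̂(x̄_st) = 1.99569
SE(x̄_st) = √1.99569 = 1.41269

x̄_st ≈ 30.481, SE ≈ 1.41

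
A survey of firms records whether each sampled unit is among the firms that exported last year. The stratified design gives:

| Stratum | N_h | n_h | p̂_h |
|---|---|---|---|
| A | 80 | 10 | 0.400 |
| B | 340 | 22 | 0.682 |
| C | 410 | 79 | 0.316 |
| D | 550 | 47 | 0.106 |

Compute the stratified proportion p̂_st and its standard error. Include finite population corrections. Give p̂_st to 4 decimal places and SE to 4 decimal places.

N = 1380; stratum weights W_h = N_h/N.
p̂_st = Σ W_h p̂_h = (80·0.400 + 340·0.682 + 410·0.316 + 550·0.106)/1380 = 0.32735
V̂(p̂_st) = Σ W_h² (1 − n_h/N_h) p̂_h(1−p̂_h)/(n_h−1):
  stratum A: (80/1380)²·(1 − 10/80)·0.400·0.600/9 = 7.84149e-05
  stratum B: (340/1380)²·(1 − 22/340)·0.682·0.318/21 = 0.000586327
  stratum C: (410/1380)²·(1 − 79/410)·0.316·0.684/78 = 0.000197471
  stratum D: (550/1380)²·(1 − 47/550)·0.106·0.894/46 = 0.000299266
V̂(p̂_st) = 0.00116148; SE = √V̂ = 0.0340805

p̂_st ≈ 0.3273, SE ≈ 0.0341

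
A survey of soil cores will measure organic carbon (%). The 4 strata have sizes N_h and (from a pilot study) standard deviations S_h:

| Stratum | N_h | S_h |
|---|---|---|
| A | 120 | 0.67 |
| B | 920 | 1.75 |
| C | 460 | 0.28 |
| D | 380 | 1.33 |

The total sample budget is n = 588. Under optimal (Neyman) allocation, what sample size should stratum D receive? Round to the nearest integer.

Neyman allocation: n_h = n · N_h S_h / Σ N_i S_i, with n = 588.
  stratum A: N_h·S_h = 120·0.67 = 80.40
  stratum B: N_h·S_h = 920·1.75 = 1610.00
  stratum C: N_h·S_h = 460·0.28 = 128.80
  stratum D: N_h·S_h = 380·1.33 = 505.40
Σ N_h S_h = 2324.60
n for stratum D = 588·505.40/2324.60 = 127.839 → 128

128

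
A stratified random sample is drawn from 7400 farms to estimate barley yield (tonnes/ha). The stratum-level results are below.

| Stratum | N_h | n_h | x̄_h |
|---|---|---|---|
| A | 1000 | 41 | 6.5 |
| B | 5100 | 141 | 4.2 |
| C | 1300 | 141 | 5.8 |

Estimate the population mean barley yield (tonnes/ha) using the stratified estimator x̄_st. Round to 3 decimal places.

x̄_st ≈ 4.792

N = Σ N_h = 7400. Stratum weights W_h = N_h/N.
x̄_st = (1000·6.5 + 5100·4.2 + 1300·5.8) / 7400 = 4.79189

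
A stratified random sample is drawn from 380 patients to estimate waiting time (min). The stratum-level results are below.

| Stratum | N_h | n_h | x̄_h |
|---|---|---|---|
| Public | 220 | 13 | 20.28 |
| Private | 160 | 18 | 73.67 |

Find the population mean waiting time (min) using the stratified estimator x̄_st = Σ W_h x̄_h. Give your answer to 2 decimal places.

x̄_st ≈ 42.76

N = Σ N_h = 380. Stratum weights W_h = N_h/N.
x̄_st = (220·20.28 + 160·73.67) / 380 = 42.7600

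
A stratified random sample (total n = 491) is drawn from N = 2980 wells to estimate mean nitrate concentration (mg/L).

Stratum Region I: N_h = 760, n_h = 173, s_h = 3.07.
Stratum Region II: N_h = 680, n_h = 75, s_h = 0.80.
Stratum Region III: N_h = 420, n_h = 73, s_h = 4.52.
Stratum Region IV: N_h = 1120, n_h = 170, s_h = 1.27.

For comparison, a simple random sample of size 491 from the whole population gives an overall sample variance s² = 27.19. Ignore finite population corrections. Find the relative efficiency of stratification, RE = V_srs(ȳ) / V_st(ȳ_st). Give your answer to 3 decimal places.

RE ≈ 5.086

V̂(ȳ_st) = Σ W_h² s_h²/n_h, with W_h = N_h/N and N = 2980:
  stratum Region I: (760/2980)²·3.07²/173 = 0.00354344
  stratum Region II: (680/2980)²·0.80²/75 = 0.000444328
  stratum Region III: (420/2980)²·4.52²/73 = 0.0055593
  stratum Region IV: (1120/2980)²·1.27²/170 = 0.00134018
V_st = 0.0108872
V_srs = s²/n = 27.19/491 = 0.0553768
Relative efficiency = V_srs / V_st = 0.0553768/0.0108872 = 5.0864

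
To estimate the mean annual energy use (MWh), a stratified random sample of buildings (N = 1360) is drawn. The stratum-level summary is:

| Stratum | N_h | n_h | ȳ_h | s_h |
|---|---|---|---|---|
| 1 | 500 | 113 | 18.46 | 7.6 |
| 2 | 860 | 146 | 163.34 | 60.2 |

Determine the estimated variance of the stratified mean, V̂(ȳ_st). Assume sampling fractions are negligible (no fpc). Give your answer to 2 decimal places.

V̂(ȳ_st) = Σ W_h² s_h²/n_h, with W_h = N_h/N and N = 1360:
  stratum 1: (500/1360)²·7.6²/113 = 0.0690893
  stratum 2: (860/1360)²·60.2²/146 = 9.92566
V̂(ȳ_st) = 9.99475

V̂(ȳ_st) ≈ 9.99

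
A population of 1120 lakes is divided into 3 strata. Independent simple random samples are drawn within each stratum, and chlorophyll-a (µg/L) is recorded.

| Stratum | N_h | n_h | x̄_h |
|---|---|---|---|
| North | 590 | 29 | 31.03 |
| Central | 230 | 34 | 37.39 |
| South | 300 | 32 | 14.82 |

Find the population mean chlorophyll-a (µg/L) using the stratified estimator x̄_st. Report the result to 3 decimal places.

N = Σ N_h = 1120. Stratum weights W_h = N_h/N.
x̄_st = (590·31.03 + 230·37.39 + 300·14.82) / 1120 = 27.99411

x̄_st ≈ 27.994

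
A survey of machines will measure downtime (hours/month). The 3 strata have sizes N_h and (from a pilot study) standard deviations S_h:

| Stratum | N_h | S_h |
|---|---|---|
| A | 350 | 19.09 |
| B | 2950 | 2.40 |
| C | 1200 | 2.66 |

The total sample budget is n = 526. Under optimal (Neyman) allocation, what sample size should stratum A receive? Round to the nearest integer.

207

Neyman allocation: n_h = n · N_h S_h / Σ N_i S_i, with n = 526.
  stratum A: N_h·S_h = 350·19.09 = 6681.50
  stratum B: N_h·S_h = 2950·2.40 = 7080.00
  stratum C: N_h·S_h = 1200·2.66 = 3192.00
Σ N_h S_h = 16953.50
n for stratum A = 526·6681.50/16953.50 = 207.300 → 207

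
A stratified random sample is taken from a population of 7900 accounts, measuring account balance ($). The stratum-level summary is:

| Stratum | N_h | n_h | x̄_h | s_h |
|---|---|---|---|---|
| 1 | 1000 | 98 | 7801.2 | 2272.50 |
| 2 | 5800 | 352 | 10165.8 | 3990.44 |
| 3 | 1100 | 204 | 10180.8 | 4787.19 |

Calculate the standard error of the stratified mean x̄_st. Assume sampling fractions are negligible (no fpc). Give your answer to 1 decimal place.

V̂(x̄_st) = Σ W_h² s_h²/n_h, with W_h = N_h/N and N = 7900:
  stratum 1: (1000/7900)²·2272.50²/98 = 844.36
  stratum 2: (5800/7900)²·3990.44²/352 = 24383.8
  stratum 3: (1100/7900)²·4787.19²/204 = 2178.02
V̂(x̄_st) = 27406.1
SE(x̄_st) = √27406.1 = 165.548

SE(x̄_st) ≈ 165.5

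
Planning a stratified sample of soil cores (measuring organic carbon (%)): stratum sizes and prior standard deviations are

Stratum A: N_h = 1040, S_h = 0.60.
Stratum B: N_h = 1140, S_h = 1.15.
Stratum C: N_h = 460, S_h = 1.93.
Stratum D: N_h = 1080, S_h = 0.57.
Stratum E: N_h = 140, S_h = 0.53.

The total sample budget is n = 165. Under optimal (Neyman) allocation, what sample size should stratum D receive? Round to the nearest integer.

Neyman allocation: n_h = n · N_h S_h / Σ N_i S_i, with n = 165.
  stratum A: N_h·S_h = 1040·0.60 = 624.00
  stratum B: N_h·S_h = 1140·1.15 = 1311.00
  stratum C: N_h·S_h = 460·1.93 = 887.80
  stratum D: N_h·S_h = 1080·0.57 = 615.60
  stratum E: N_h·S_h = 140·0.53 = 74.20
Σ N_h S_h = 3512.60
n for stratum D = 165·615.60/3512.60 = 28.917 → 29

29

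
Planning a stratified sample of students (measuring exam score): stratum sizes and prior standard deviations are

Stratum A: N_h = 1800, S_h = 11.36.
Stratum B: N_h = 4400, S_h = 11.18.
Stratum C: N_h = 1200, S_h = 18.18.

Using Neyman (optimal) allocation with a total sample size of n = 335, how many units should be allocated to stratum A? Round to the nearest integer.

75

Neyman allocation: n_h = n · N_h S_h / Σ N_i S_i, with n = 335.
  stratum A: N_h·S_h = 1800·11.36 = 20448.00
  stratum B: N_h·S_h = 4400·11.18 = 49192.00
  stratum C: N_h·S_h = 1200·18.18 = 21816.00
Σ N_h S_h = 91456.00
n for stratum A = 335·20448.00/91456.00 = 74.900 → 75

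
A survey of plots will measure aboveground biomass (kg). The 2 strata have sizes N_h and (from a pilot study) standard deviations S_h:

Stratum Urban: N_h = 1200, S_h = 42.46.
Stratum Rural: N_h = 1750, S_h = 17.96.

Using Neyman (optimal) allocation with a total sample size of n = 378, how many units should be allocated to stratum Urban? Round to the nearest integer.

234

Neyman allocation: n_h = n · N_h S_h / Σ N_i S_i, with n = 378.
  stratum Urban: N_h·S_h = 1200·42.46 = 50952.00
  stratum Rural: N_h·S_h = 1750·17.96 = 31430.00
Σ N_h S_h = 82382.00
n for stratum Urban = 378·50952.00/82382.00 = 233.787 → 234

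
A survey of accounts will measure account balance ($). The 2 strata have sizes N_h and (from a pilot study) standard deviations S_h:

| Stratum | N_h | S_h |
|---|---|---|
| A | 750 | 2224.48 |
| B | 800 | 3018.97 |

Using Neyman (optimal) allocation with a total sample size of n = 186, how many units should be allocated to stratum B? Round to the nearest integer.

Neyman allocation: n_h = n · N_h S_h / Σ N_i S_i, with n = 186.
  stratum A: N_h·S_h = 750·2224.48 = 1668360.00
  stratum B: N_h·S_h = 800·3018.97 = 2415176.00
Σ N_h S_h = 4083536.00
n for stratum B = 186·2415176.00/4083536.00 = 110.008 → 110

110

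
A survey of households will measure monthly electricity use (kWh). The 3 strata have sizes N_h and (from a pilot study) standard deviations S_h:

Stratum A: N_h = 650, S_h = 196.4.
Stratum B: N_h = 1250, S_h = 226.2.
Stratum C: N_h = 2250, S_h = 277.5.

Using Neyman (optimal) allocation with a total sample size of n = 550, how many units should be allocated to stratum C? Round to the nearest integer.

332

Neyman allocation: n_h = n · N_h S_h / Σ N_i S_i, with n = 550.
  stratum A: N_h·S_h = 650·196.4 = 127660.00
  stratum B: N_h·S_h = 1250·226.2 = 282750.00
  stratum C: N_h·S_h = 2250·277.5 = 624375.00
Σ N_h S_h = 1034785.00
n for stratum C = 550·624375.00/1034785.00 = 331.862 → 332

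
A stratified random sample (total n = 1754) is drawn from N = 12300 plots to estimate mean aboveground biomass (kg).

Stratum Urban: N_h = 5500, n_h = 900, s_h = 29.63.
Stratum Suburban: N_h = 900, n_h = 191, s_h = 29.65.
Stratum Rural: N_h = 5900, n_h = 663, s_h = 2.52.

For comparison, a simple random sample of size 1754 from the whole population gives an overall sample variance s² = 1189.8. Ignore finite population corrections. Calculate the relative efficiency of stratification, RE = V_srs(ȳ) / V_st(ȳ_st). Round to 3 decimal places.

RE ≈ 3.057

V̂(ȳ_st) = Σ W_h² s_h²/n_h, with W_h = N_h/N and N = 12300:
  stratum Urban: (5500/12300)²·29.63²/900 = 0.195046
  stratum Suburban: (900/12300)²·29.65²/191 = 0.0246428
  stratum Rural: (5900/12300)²·2.52²/663 = 0.00220385
V_st = 0.221892
V_srs = s²/n = 1189.8/1754 = 0.678335
Relative efficiency = V_srs / V_st = 0.678335/0.221892 = 3.0570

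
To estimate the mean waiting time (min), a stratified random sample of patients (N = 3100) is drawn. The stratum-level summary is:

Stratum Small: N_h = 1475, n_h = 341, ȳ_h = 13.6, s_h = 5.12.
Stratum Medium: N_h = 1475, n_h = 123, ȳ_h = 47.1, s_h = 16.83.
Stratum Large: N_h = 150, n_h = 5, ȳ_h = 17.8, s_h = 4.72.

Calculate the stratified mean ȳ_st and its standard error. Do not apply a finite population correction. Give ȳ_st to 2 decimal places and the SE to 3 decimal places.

ȳ_st ≈ 29.74, SE ≈ 0.741

ȳ_st = Σ W_h ȳ_h = (1475·13.6 + 1475·47.1 + 150·17.8)/3100 = 29.74274
V̂(ȳ_st) = Σ W_h² s_h²/n_h, with W_h = N_h/N and N = 3100:
  stratum Small: (1475/3100)²·5.12²/341 = 0.0174039
  stratum Medium: (1475/3100)²·16.83²/123 = 0.521343
  stratum Large: (150/3100)²·4.72²/5 = 0.0104321
V̂(ȳ_st) = 0.549179
SE(ȳ_st) = √0.549179 = 0.741066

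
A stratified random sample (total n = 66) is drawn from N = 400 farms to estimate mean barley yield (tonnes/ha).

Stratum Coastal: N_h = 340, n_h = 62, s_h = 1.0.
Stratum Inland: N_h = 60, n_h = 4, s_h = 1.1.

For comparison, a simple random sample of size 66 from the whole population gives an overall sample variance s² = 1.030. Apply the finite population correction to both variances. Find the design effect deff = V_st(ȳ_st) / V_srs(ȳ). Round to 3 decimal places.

V̂(ȳ_st) = Σ W_h² (1 − n_h/N_h) s_h²/n_h, with W_h = N_h/N and N = 400:
  stratum Coastal: (340/400)²·(1 − 62/340)·1.0²/62 = 0.00952823
  stratum Inland: (60/400)²·(1 − 4/60)·1.1²/4 = 0.0063525
V_st = 0.0158807
V_srs = (1 − 66/400)·1.030/66 = 0.0130311
deff = V_st / V_srs = 0.0158807/0.0130311 = 1.2187

deff ≈ 1.219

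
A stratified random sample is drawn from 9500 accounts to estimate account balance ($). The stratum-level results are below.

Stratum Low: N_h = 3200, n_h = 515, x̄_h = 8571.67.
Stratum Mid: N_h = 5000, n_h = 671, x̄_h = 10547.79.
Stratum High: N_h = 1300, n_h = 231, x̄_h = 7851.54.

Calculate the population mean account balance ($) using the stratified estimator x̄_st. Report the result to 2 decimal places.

x̄_st ≈ 9513.19

N = Σ N_h = 9500. Stratum weights W_h = N_h/N.
x̄_st = (3200·8571.67 + 5000·10547.79 + 1300·7851.54) / 9500 = 9513.1891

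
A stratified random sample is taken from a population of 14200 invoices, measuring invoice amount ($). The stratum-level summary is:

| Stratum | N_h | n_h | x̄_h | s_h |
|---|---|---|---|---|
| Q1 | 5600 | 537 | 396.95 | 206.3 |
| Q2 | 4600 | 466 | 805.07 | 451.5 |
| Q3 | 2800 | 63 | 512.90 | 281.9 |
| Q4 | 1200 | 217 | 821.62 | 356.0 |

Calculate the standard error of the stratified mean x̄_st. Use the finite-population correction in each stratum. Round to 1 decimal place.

V̂(x̄_st) = Σ W_h² (1 − n_h/N_h) s_h²/n_h, with W_h = N_h/N and N = 14200:
  stratum Q1: (5600/14200)²·(1 − 537/5600)·206.3²/537 = 11.1441
  stratum Q2: (4600/14200)²·(1 − 466/4600)·451.5²/466 = 41.2554
  stratum Q3: (2800/14200)²·(1 − 63/2800)·281.9²/63 = 47.9409
  stratum Q4: (1200/14200)²·(1 − 217/1200)·356.0²/217 = 3.41663
V̂(x̄_st) = 103.757
SE(x̄_st) = √103.757 = 10.1861

SE(x̄_st) ≈ 10.2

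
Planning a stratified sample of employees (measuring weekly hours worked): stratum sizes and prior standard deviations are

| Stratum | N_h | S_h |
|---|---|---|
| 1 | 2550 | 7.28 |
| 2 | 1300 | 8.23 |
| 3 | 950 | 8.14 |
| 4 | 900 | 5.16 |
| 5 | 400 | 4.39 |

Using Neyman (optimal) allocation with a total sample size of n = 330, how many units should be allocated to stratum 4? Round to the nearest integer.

Neyman allocation: n_h = n · N_h S_h / Σ N_i S_i, with n = 330.
  stratum 1: N_h·S_h = 2550·7.28 = 18564.00
  stratum 2: N_h·S_h = 1300·8.23 = 10699.00
  stratum 3: N_h·S_h = 950·8.14 = 7733.00
  stratum 4: N_h·S_h = 900·5.16 = 4644.00
  stratum 5: N_h·S_h = 400·4.39 = 1756.00
Σ N_h S_h = 43396.00
n for stratum 4 = 330·4644.00/43396.00 = 35.315 → 35

35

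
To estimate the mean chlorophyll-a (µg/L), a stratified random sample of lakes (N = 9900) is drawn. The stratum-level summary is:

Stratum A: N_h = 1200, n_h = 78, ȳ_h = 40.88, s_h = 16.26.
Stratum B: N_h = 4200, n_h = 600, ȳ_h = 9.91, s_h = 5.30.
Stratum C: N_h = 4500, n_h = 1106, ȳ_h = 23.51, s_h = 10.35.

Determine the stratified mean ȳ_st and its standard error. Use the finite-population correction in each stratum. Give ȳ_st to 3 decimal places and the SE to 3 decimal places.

ȳ_st ≈ 19.846, SE ≈ 0.262

ȳ_st = Σ W_h ȳ_h = (1200·40.88 + 4200·9.91 + 4500·23.51)/9900 = 19.84576
V̂(ȳ_st) = Σ W_h² (1 − n_h/N_h) s_h²/n_h, with W_h = N_h/N and N = 9900:
  stratum A: (1200/9900)²·(1 − 78/1200)·16.26²/78 = 0.046564
  stratum B: (4200/9900)²·(1 − 600/4200)·5.30²/600 = 0.00722241
  stratum C: (4500/9900)²·(1 − 1106/4500)·10.35²/1106 = 0.0150931
V̂(ȳ_st) = 0.0688795
SE(ȳ_st) = √0.0688795 = 0.262449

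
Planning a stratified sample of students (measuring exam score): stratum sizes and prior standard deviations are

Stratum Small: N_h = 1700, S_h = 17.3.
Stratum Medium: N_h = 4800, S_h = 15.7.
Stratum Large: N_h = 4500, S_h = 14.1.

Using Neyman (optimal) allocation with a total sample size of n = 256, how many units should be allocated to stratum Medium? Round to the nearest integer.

115

Neyman allocation: n_h = n · N_h S_h / Σ N_i S_i, with n = 256.
  stratum Small: N_h·S_h = 1700·17.3 = 29410.00
  stratum Medium: N_h·S_h = 4800·15.7 = 75360.00
  stratum Large: N_h·S_h = 4500·14.1 = 63450.00
Σ N_h S_h = 168220.00
n for stratum Medium = 256·75360.00/168220.00 = 114.684 → 115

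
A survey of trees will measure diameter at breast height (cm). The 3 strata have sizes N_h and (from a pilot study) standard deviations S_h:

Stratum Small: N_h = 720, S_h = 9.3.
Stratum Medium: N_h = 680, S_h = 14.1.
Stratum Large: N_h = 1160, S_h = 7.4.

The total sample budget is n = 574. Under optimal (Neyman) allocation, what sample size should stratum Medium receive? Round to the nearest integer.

221

Neyman allocation: n_h = n · N_h S_h / Σ N_i S_i, with n = 574.
  stratum Small: N_h·S_h = 720·9.3 = 6696.00
  stratum Medium: N_h·S_h = 680·14.1 = 9588.00
  stratum Large: N_h·S_h = 1160·7.4 = 8584.00
Σ N_h S_h = 24868.00
n for stratum Medium = 574·9588.00/24868.00 = 221.309 → 221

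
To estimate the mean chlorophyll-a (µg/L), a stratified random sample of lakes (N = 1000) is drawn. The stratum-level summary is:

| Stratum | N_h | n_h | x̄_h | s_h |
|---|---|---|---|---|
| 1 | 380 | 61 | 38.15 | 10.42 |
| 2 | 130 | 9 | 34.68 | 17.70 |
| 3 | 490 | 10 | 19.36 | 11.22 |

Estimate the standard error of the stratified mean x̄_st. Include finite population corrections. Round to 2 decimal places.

V̂(x̄_st) = Σ W_h² (1 − n_h/N_h) s_h²/n_h, with W_h = N_h/N and N = 1000:
  stratum 1: (380/1000)²·(1 − 61/380)·10.42²/61 = 0.215764
  stratum 2: (130/1000)²·(1 − 9/130)·17.70²/9 = 0.547561
  stratum 3: (490/1000)²·(1 − 10/490)·11.22²/10 = 2.9609
V̂(x̄_st) = 3.72422
SE(x̄_st) = √3.72422 = 1.92982

SE(x̄_st) ≈ 1.93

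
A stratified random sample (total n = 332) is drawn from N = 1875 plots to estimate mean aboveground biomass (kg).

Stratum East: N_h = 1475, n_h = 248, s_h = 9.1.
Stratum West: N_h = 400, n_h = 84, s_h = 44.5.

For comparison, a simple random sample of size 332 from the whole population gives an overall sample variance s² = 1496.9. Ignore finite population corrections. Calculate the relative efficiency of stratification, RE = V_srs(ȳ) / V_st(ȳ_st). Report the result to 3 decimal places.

V̂(ȳ_st) = Σ W_h² s_h²/n_h, with W_h = N_h/N and N = 1875:
  stratum East: (1475/1875)²·9.1²/248 = 0.206639
  stratum West: (400/1875)²·44.5²/84 = 1.0729
V_st = 1.27954
V_srs = s²/n = 1496.9/332 = 4.50873
Relative efficiency = V_srs / V_st = 4.50873/1.27954 = 3.5237

RE ≈ 3.524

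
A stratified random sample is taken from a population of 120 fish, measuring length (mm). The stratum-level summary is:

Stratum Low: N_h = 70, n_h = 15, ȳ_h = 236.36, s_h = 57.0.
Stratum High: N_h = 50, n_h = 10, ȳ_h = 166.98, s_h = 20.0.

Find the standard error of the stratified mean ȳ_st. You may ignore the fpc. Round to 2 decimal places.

V̂(ȳ_st) = Σ W_h² s_h²/n_h, with W_h = N_h/N and N = 120:
  stratum Low: (70/120)²·57.0²/15 = 73.7042
  stratum High: (50/120)²·20.0²/10 = 6.94444
V̂(ȳ_st) = 80.6486
SE(ȳ_st) = √80.6486 = 8.98046

SE(ȳ_st) ≈ 8.98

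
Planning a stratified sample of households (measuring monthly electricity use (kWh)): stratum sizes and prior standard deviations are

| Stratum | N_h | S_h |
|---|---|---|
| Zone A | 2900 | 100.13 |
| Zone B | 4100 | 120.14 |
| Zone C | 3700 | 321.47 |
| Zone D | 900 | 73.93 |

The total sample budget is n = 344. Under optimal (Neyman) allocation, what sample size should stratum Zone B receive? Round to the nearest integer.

Neyman allocation: n_h = n · N_h S_h / Σ N_i S_i, with n = 344.
  stratum Zone A: N_h·S_h = 2900·100.13 = 290377.00
  stratum Zone B: N_h·S_h = 4100·120.14 = 492574.00
  stratum Zone C: N_h·S_h = 3700·321.47 = 1189439.00
  stratum Zone D: N_h·S_h = 900·73.93 = 66537.00
Σ N_h S_h = 2038927.00
n for stratum Zone B = 344·492574.00/2038927.00 = 83.105 → 83

83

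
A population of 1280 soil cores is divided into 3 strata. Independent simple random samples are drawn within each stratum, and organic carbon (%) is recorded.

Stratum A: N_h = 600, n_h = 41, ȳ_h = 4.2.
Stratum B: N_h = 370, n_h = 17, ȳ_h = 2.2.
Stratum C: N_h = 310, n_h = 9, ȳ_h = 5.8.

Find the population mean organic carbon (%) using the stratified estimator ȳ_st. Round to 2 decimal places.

N = Σ N_h = 1280. Stratum weights W_h = N_h/N.
ȳ_st = (600·4.2 + 370·2.2 + 310·5.8) / 1280 = 4.0094

ȳ_st ≈ 4.01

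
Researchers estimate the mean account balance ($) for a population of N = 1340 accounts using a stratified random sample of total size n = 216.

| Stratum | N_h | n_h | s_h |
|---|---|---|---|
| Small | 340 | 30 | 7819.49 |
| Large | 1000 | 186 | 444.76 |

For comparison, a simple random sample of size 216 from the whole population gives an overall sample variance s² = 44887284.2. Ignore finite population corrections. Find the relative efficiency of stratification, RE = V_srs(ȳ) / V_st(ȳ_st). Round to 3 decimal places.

RE ≈ 1.577

V̂(ȳ_st) = Σ W_h² s_h²/n_h, with W_h = N_h/N and N = 1340:
  stratum Small: (340/1340)²·7819.49²/30 = 131215
  stratum Large: (1000/1340)²·444.76²/186 = 592.283
V_st = 131807
V_srs = s²/n = 44887284.2/216 = 207812
Relative efficiency = V_srs / V_st = 207812/131807 = 1.5766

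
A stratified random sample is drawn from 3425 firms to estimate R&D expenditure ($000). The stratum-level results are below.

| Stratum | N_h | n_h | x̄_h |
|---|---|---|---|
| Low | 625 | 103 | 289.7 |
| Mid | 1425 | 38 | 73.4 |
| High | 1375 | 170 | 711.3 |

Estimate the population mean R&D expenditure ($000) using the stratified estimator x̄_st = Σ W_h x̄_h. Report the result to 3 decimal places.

N = Σ N_h = 3425. Stratum weights W_h = N_h/N.
x̄_st = (625·289.7 + 1425·73.4 + 1375·711.3) / 3425 = 368.96204

x̄_st ≈ 368.962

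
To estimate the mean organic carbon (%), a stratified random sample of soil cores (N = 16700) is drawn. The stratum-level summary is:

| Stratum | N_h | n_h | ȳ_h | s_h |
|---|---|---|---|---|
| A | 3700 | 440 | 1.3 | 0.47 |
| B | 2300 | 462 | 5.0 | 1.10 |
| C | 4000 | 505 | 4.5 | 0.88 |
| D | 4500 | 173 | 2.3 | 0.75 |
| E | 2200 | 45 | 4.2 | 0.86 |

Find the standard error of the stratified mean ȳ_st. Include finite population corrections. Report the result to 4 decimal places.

SE(ȳ_st) ≈ 0.0254

V̂(ȳ_st) = Σ W_h² (1 − n_h/N_h) s_h²/n_h, with W_h = N_h/N and N = 16700:
  stratum A: (3700/16700)²·(1 − 440/3700)·0.47²/440 = 2.17135e-05
  stratum B: (2300/16700)²·(1 − 462/2300)·1.10²/462 = 3.96994e-05
  stratum C: (4000/16700)²·(1 − 505/4000)·0.88²/505 = 7.68685e-05
  stratum D: (4500/16700)²·(1 − 173/4500)·0.75²/173 = 0.000227009
  stratum E: (2200/16700)²·(1 − 45/2200)·0.86²/45 = 0.000279397
V̂(ȳ_st) = 0.000644687
SE(ȳ_st) = √0.000644687 = 0.0253907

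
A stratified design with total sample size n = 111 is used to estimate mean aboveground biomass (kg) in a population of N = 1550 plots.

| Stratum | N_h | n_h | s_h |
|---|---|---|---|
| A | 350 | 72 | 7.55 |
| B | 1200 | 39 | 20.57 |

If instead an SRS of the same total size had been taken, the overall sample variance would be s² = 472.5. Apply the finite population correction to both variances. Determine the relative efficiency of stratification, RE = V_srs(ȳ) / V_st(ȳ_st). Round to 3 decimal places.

RE ≈ 0.625

V̂(ȳ_st) = Σ W_h² (1 − n_h/N_h) s_h²/n_h, with W_h = N_h/N and N = 1550:
  stratum A: (350/1550)²·(1 − 72/350)·7.55²/72 = 0.0320635
  stratum B: (1200/1550)²·(1 − 39/1200)·20.57²/39 = 6.2915
V_st = 6.32356
V_srs = (1 − 111/1550)·472.5/111 = 3.95192
Relative efficiency = V_srs / V_st = 3.95192/6.32356 = 0.6250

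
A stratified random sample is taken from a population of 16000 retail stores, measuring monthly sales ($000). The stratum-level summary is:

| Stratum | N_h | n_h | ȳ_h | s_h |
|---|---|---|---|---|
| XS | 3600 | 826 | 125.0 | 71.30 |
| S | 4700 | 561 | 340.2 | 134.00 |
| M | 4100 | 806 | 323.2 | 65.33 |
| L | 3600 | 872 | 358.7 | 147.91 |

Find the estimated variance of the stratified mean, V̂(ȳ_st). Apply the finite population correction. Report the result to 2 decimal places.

V̂(ȳ_st) = Σ W_h² (1 − n_h/N_h) s_h²/n_h, with W_h = N_h/N and N = 16000:
  stratum XS: (3600/16000)²·(1 − 826/3600)·71.30²/826 = 0.240087
  stratum S: (4700/16000)²·(1 − 561/4700)·134.00²/561 = 2.4322
  stratum M: (4100/16000)²·(1 − 806/4100)·65.33²/806 = 0.279356
  stratum L: (3600/16000)²·(1 − 872/3600)·147.91²/872 = 0.962466
V̂(ȳ_st) = 3.91411

V̂(ȳ_st) ≈ 3.91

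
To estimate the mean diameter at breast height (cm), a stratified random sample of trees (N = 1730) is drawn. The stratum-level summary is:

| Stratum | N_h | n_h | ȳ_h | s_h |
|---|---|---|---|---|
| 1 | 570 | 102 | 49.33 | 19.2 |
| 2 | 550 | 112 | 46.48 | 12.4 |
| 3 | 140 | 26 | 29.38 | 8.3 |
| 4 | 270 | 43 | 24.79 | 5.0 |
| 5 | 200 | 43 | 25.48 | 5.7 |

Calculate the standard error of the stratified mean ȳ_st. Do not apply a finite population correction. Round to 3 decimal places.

SE(ȳ_st) ≈ 0.757

V̂(ȳ_st) = Σ W_h² s_h²/n_h, with W_h = N_h/N and N = 1730:
  stratum 1: (570/1730)²·19.2²/102 = 0.392337
  stratum 2: (550/1730)²·12.4²/112 = 0.138758
  stratum 3: (140/1730)²·8.3²/26 = 0.0173519
  stratum 4: (270/1730)²·5.0²/43 = 0.0141614
  stratum 5: (200/1730)²·5.7²/43 = 0.0100983
V̂(ȳ_st) = 0.572707
SE(ȳ_st) = √0.572707 = 0.756774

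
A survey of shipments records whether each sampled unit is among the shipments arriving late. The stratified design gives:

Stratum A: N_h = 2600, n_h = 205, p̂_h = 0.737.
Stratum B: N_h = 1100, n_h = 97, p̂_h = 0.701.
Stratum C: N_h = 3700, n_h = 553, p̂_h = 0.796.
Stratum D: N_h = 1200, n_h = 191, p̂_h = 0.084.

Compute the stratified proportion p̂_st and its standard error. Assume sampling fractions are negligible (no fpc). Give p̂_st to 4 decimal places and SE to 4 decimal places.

p̂_st ≈ 0.6667, SE ≈ 0.0136

N = 8600; stratum weights W_h = N_h/N.
p̂_st = Σ W_h p̂_h = (2600·0.737 + 1100·0.701 + 3700·0.796 + 1200·0.084)/8600 = 0.66666
V̂(p̂_st) = Σ W_h² p̂_h(1−p̂_h)/(n_h−1):
  stratum A: (2600/8600)²·0.737·0.263/204 = 8.68446e-05
  stratum B: (1100/8600)²·0.701·0.299/96 = 3.57196e-05
  stratum C: (3700/8600)²·0.796·0.204/552 = 5.44516e-05
  stratum D: (1200/8600)²·0.084·0.916/190 = 7.88473e-06
V̂(p̂_st) = 0.000184901; SE = √V̂ = 0.0135978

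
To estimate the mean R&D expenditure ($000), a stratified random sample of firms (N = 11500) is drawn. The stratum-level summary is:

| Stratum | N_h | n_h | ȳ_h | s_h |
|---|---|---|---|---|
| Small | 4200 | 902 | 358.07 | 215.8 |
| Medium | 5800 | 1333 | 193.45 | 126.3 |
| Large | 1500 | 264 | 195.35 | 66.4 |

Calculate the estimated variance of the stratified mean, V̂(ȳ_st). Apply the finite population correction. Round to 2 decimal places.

V̂(ȳ_st) = Σ W_h² (1 − n_h/N_h) s_h²/n_h, with W_h = N_h/N and N = 11500:
  stratum Small: (4200/11500)²·(1 − 902/4200)·215.8²/902 = 5.40755
  stratum Medium: (5800/11500)²·(1 − 1333/5800)·126.3²/1333 = 2.34436
  stratum Large: (1500/11500)²·(1 − 264/1500)·66.4²/264 = 0.234124
V̂(ȳ_st) = 7.98604

V̂(ȳ_st) ≈ 7.99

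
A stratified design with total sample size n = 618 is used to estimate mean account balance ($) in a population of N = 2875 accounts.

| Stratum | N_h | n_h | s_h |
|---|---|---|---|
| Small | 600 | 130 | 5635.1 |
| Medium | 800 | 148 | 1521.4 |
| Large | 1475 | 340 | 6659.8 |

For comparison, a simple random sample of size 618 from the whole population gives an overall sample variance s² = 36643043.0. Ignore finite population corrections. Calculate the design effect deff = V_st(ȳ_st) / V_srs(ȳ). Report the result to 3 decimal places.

V̂(ȳ_st) = Σ W_h² s_h²/n_h, with W_h = N_h/N and N = 2875:
  stratum Small: (600/2875)²·5635.1²/130 = 10638.7
  stratum Medium: (800/2875)²·1521.4²/148 = 1210.96
  stratum Large: (1475/2875)²·6659.8²/340 = 34336.2
V_st = 46185.8
V_srs = s²/n = 36643043.0/618 = 59292.9
deff = V_st / V_srs = 46185.8/59292.9 = 0.7789

deff ≈ 0.779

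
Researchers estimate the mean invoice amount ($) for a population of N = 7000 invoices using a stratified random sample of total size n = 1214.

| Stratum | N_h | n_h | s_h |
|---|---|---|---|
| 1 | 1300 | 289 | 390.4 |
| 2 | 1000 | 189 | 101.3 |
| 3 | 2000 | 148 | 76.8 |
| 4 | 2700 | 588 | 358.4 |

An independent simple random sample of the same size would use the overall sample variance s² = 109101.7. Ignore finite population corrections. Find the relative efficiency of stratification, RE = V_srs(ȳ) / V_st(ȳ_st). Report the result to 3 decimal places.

RE ≈ 1.632

V̂(ȳ_st) = Σ W_h² s_h²/n_h, with W_h = N_h/N and N = 7000:
  stratum 1: (1300/7000)²·390.4²/289 = 18.1891
  stratum 2: (1000/7000)²·101.3²/189 = 1.10805
  stratum 3: (2000/7000)²·76.8²/148 = 3.2533
  stratum 4: (2700/7000)²·358.4²/588 = 32.5005
V_st = 55.051
V_srs = s²/n = 109101.7/1214 = 89.8696
Relative efficiency = V_srs / V_st = 89.8696/55.051 = 1.6325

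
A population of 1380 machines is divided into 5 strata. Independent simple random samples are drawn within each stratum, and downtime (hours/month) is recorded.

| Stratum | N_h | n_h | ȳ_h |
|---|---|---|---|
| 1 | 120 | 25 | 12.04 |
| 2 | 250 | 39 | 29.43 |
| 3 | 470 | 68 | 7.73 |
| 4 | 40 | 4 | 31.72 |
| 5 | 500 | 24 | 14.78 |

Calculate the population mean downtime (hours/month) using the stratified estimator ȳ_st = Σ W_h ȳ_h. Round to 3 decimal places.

ȳ_st ≈ 15.286

N = Σ N_h = 1380. Stratum weights W_h = N_h/N.
ȳ_st = (120·12.04 + 250·29.43 + 470·7.73 + 40·31.72 + 500·14.78) / 1380 = 15.28565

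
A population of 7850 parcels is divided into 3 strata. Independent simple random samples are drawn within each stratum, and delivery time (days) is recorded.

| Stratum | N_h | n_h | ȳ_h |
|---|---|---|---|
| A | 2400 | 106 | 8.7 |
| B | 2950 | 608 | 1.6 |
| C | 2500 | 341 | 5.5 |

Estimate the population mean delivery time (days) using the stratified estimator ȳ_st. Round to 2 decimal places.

N = Σ N_h = 7850. Stratum weights W_h = N_h/N.
ȳ_st = (2400·8.7 + 2950·1.6 + 2500·5.5) / 7850 = 5.0127

ȳ_st ≈ 5.01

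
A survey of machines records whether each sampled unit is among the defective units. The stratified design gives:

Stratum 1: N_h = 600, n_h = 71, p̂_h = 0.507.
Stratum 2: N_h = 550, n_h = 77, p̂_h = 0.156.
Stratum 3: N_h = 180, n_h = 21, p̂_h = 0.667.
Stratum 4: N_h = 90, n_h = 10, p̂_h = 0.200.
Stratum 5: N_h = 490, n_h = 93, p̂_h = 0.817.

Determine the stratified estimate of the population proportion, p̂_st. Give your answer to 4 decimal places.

N = 1910; stratum weights W_h = N_h/N.
p̂_st = Σ W_h p̂_h = (600·0.507 + 550·0.156 + 180·0.667 + 90·0.200 + 490·0.817)/1910 = 0.48607

p̂_st ≈ 0.4861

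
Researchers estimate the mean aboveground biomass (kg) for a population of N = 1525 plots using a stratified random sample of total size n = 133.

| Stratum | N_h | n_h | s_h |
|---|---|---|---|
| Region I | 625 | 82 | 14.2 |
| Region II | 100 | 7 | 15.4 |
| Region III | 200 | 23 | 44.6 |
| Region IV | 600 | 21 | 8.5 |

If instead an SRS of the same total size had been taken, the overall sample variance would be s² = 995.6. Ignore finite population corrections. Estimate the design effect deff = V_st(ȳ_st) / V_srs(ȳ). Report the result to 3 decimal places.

deff ≈ 0.344

V̂(ȳ_st) = Σ W_h² s_h²/n_h, with W_h = N_h/N and N = 1525:
  stratum Region I: (625/1525)²·14.2²/82 = 0.413032
  stratum Region II: (100/1525)²·15.4²/7 = 0.145681
  stratum Region III: (200/1525)²·44.6²/23 = 1.48752
  stratum Region IV: (600/1525)²·8.5²/21 = 0.532576
V_st = 2.57881
V_srs = s²/n = 995.6/133 = 7.48571
deff = V_st / V_srs = 2.57881/7.48571 = 0.3445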